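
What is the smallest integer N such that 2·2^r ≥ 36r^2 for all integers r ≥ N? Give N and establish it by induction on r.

N = 12

At r = 11: 4096 < 4356, so the inequality fails and N ≥ 12. We prove 2·2^r ≥ 36r^2 for all r ≥ 12.
When r = 12: 2·2^r = 8192 and 36r^2 = 5184, so 8192 ≥ 5184.
Inductive step: assume the claim holds for r = i, so 2·2^i ≥ 36i^2.
Then 2·2^(i + 1) = 2·(2·2^i) ≥ 2·(36i^2).
Also, for i ≥ 12 we have 2·(36i^2) ≥ 36(i+1)^2, since 2 ≥ (1 + 1/i)^2 for all i ≥ 12.
Combining, 2·2^(i + 1) ≥ 36(i+1)^2.
Hence, by induction on r, the claim holds for every r ≥ 12.
Hence the smallest such N is 12.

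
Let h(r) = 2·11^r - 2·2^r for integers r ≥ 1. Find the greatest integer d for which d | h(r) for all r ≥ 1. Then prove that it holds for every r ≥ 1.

d = 18

Computing the first values: h(1) = 18 and h(2) = 234; gcd(18, 234) = 18, so d ≤ 18.
We prove 18 | 2·11^r - 2·2^r for all r ≥ 1 by induction on r.
Base case (r = 1): h(1) = 18 = 18·(1), so 18 | h(1).
Inductive step: suppose the statement holds for some p ≥ 1, i.e. 18 | h(p). Then
h(p+1) − 11·h(p) = (2·11^(p+1) - 2·2^(p+1)) − 11·(2·11^p - 2·2^p) = (-2)·2^p·(2 − 11) = (18)·2^p. Since 18 | h(p) by the inductive hypothesis, 18 | 11·h(p); and 18 | 18 since 18 = 18·1. Therefore 18 | h(p+1).
By induction, the statement is established for all r ≥ 1.
Therefore the largest such d is 18.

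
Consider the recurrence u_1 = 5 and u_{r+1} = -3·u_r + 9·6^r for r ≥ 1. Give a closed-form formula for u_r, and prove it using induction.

Computing the first terms: u_1 = 5, u_2 = 39, u_3 = 207. This suggests u_r = -(-3)^(r - 1) + 6^r.
Base step (r = 1): the formula gives 5 = 5 = u_1.
Inductive step: suppose the statement holds for some i ≥ 1, so u_i = -(-3)^(i - 1) + 6^i.
Then u_{i+1} = -3·u_i + 9·6^i = -3·(-(-3)^(i - 1) + 6^i) + 9·6^i = -(-3)^i + 6^(i + 1) = -(-3)^((i+1) - 1) + 6^(i+1),
which is the claimed formula at r = i+1.
Hence, by induction on r, the claim holds for every r ≥ 1.

u_r = -(-3)^(r - 1) + 6^r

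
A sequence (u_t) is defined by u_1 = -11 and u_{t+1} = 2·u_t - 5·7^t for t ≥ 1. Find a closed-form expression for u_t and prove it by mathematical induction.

u_t = -2^(t + 1) - 7^t

Computing the first terms: u_1 = -11, u_2 = -57, u_3 = -359. This suggests u_t = -2^(t + 1) - 7^t.
When t = 1: the formula gives -11 = -11 = u_1.
For the inductive step, assume it holds for an arbitrary r ≥ 1, so u_r = -2^(r + 1) - 7^r.
Then u_{r+1} = 2·u_r - 5·7^r = 2·(-2^(r + 1) - 7^r) - 5·7^r = -2^(r + 2) - 7^(r + 1) = -2^((r+1) + 1) - 7^(r+1),
which is the claimed formula at t = r+1.
By induction, the statement is established for all t ≥ 1.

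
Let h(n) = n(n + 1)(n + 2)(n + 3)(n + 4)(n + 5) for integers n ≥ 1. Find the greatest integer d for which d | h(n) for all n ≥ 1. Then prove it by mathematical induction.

d = 720

Computing the first values: h(1) = 720 and h(2) = 5040; gcd(720, 5040) = 720, so d ≤ 720.
We prove 720 | n(n + 1)(n + 2)(n + 3)(n + 4)(n + 5) for all n ≥ 1 by induction on n.
When n = 1: h(1) = 720 = 720·(1), so 720 | h(1).
Inductive step: assume the claim holds for n = m, i.e. 720 | h(m). Then
h(m+1) − h(m) = (m+1)·(m+2)·(m+3)·(m+4)·(m+5)·(m+6) − m·(m+1)·(m+2)·(m+3)·(m+4)·(m+5) = (m+1)·(m+2)·(m+3)·(m+4)·(m+5)·[(m+6) − m] = 6·(m+1)·(m+2)·(m+3)·(m+4)·(m+5). The product of 5 consecutive integers is divisible by (5)! = 120, so h(m+1) − h(m) is divisible by 6·120 = 720. By the inductive hypothesis 720 | h(m), hence 720 | h(m+1).
By the principle of mathematical induction, the result holds for all n ≥ 1.
Therefore the largest such d is 720.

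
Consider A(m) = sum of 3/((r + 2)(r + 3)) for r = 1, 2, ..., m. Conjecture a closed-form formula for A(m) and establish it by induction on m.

A(m) = m/(m + 3)

We claim A(m) = m/(m + 3) for all m ≥ 1.
Base step (m = 1): A(1) = 1/4, and the closed form gives 1/4. They agree.
Suppose the result is true for m = r, so A(r) = r/(r + 3).
Then A(r+1) = A(r) + (3/((r + 3)(r + 4))) = (r/(r + 3)) + (3/((r + 3)(r + 4))).
Simplifying, A(r+1) = (r + 1)/(r + 4) = (r+1)/((r+1) + 3),
which is the closed form with m = r+1.
This completes the induction.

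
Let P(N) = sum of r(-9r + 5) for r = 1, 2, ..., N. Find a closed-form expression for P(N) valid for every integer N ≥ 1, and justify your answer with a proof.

We claim P(N) = -N(N + 1)(3N - 1) for all N ≥ 1.
For the base case N = 1: P(1) = -4, and the closed form gives -4. They agree.
Inductive step: suppose the statement holds for some r ≥ 1, so P(r) = r(-3r^2 - 2r + 1).
Then P(r+1) = P(r) + (-(r + 1)(9r + 4)) = (r(-3r^2 - 2r + 1)) + (-(r + 1)(9r + 4)).
Simplifying, P(r+1) = -(r + 1)(r + 2)(3r + 2) = -(r+1)((r+1) + 1)(3(r+1) - 1),
which is the closed form with N = r+1.
By induction, the statement is established for all N ≥ 1.

P(N) = -N(N + 1)(3N - 1)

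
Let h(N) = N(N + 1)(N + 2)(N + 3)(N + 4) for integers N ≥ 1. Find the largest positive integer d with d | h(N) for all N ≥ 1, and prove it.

d = 120

Computing the first values: h(1) = 120 and h(2) = 720; gcd(120, 720) = 120, so d ≤ 120.
We prove 120 | N(N + 1)(N + 2)(N + 3)(N + 4) for all N ≥ 1 by induction on N.
Base step (N = 1): h(1) = 120 = 120·(1), so 120 | h(1).
Inductive step: assume the claim holds for N = r, i.e. 120 | h(r). Then
h(r+1) − h(r) = (r+1)·(r+2)·(r+3)·(r+4)·(r+5) − r·(r+1)·(r+2)·(r+3)·(r+4) = (r+1)·(r+2)·(r+3)·(r+4)·[(r+5) − r] = 5·(r+1)·(r+2)·(r+3)·(r+4). The product of 4 consecutive integers is divisible by (4)! = 24, so h(r+1) − h(r) is divisible by 5·24 = 120. By the inductive hypothesis 120 | h(r), hence 120 | h(r+1).
By induction, the statement is established for all N ≥ 1.
Therefore the largest such d is 120.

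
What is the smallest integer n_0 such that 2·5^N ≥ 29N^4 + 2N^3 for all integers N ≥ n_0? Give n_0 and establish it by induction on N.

n_0 = 7

At N = 6: 31250 < 38016, so the inequality fails and n_0 ≥ 7. We prove 2·5^N ≥ 29N^4 + 2N^3 for all N ≥ 7.
Base step (N = 7): 2·5^N = 156250 and 29N^4 + 2N^3 = 70315, so 156250 ≥ 70315.
Inductive step: suppose the statement holds for some r ≥ 7, so 2·5^r ≥ 29r^4 + 2r^3.
Then 2·5^(r + 1) = 5·(2·5^r) ≥ 5·(29r^4 + 2r^3).
Also, for r ≥ 7 we have 5·(29r^4 + 2r^3) ≥ 29(r+1)^4 + 2(r+1)^3, since 5·(29r^4 + 2r^3) − (29(r+1)^4 + 2(r+1)^3) = 116r^4 - 108r^3 - 180r^2 - 122r - 31, which is nonnegative for all r ≥ 7.
Combining, 2·5^(r + 1) ≥ 29(r+1)^4 + 2(r+1)^3.
By induction, the statement is established for all N ≥ 7.
Hence the smallest such n_0 is 7.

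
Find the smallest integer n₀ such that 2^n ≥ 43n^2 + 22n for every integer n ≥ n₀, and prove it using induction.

At n = 12: 4096 < 6456, so the inequality fails and n₀ ≥ 13. We prove 2^n ≥ 43n^2 + 22n for all n ≥ 13.
When n = 13: 2^n = 8192 and 43n^2 + 22n = 7553, so 8192 ≥ 7553.
For the inductive step, assume it holds for an arbitrary m ≥ 13, so 2^m ≥ 43m^2 + 22m.
Then 2^(m + 1) = 2·(2^m) ≥ 2·(43m^2 + 22m).
Also, for m ≥ 13 we have 2·(43m^2 + 22m) ≥ 43(m+1)^2 + 22(m+1), since 2·(43m^2 + 22m) − (43(m+1)^2 + 22(m+1)) = 43m^2 - 64m - 65, which is nonnegative for all m ≥ 13.
Combining, 2^(m + 1) ≥ 43(m+1)^2 + 22(m+1).
By induction, the statement is established for all n ≥ 13.
Hence the smallest such n₀ is 13.

n₀ = 13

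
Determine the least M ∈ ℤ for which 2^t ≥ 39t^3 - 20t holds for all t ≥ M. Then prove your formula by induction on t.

At t = 17: 131072 < 191267, so the inequality fails and M ≥ 18. We prove 2^t ≥ 39t^3 - 20t for all t ≥ 18.
Base step (t = 18): 2^t = 262144 and 39t^3 - 20t = 227088, so 262144 ≥ 227088.
For the inductive step, assume it holds for an arbitrary r ≥ 18, so 2^r ≥ 39r^3 - 20r.
Then 2^(r + 1) = 2·(2^r) ≥ 2·(39r^3 - 20r).
Also, for r ≥ 18 we have 2·(39r^3 - 20r) ≥ 39(r+1)^3 - 20(r+1), since 2·(39r^3 - 20r) − (39(r+1)^3 - 20(r+1)) = 39r^3 - 117r^2 - 137r - 19, which is nonnegative for all r ≥ 18.
Combining, 2^(r + 1) ≥ 39(r+1)^3 - 20(r+1).
Hence, by induction on t, the claim holds for every t ≥ 18.
Hence the smallest such M is 18.

M = 18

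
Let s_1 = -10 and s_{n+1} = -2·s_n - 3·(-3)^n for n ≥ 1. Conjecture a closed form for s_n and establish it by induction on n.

s_n = -(-2)^(n - 1) - (-3)^(n + 1)

Computing the first terms: s_1 = -10, s_2 = 29, s_3 = -85. This suggests s_n = -(-2)^(n - 1) - (-3)^(n + 1).
Base case (n = 1): the formula gives -10 = -10 = s_1.
For the inductive step, assume it holds for an arbitrary m ≥ 1, so s_m = -(-2)^(m - 1) - (-3)^(m + 1).
Then s_{m+1} = -2·s_m - 3·(-3)^m = -2·(-(-2)^(m - 1) - (-3)^(m + 1)) - 3·(-3)^m = -(-2)^m - (-3)^(m + 2) = -(-2)^((m+1) - 1) - (-3)^((m+1) + 1),
which is the claimed formula at n = m+1.
This completes the induction.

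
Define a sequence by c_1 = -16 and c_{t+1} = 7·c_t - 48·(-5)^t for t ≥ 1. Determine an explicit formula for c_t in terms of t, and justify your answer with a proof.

Computing the first terms: c_1 = -16, c_2 = 128, c_3 = -304. This suggests c_t = 4(-5)^t + 4·7^(t - 1).
Base step (t = 1): the formula gives -16 = -16 = c_1.
For the inductive step, assume it holds for an arbitrary i ≥ 1, so c_i = 4(-5)^i + 4·7^(i - 1).
Then c_{i+1} = 7·c_i - 48·(-5)^i = 7·(4(-5)^i + 4·7^(i - 1)) - 48·(-5)^i = 4(-5)^(i + 1) + 4·7^i = 4(-5)^(i+1) + 4·7^((i+1) - 1),
which is the claimed formula at t = i+1.
By the principle of mathematical induction, the result holds for all t ≥ 1.

c_t = 4(-5)^t + 4·7^(t - 1)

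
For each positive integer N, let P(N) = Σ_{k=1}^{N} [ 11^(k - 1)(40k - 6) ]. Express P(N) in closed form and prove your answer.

We claim P(N) = 11^N(4N - 1) + 1 for all N ≥ 1.
For the base case N = 1: P(1) = 34, and the closed form gives 34. They agree.
Suppose the result is true for N = k, so P(k) = 11^k(4k - 1) + 1.
Then P(k+1) = P(k) + (11^k(40k + 34)) = (11^k(4k - 1) + 1) + (11^k(40k + 34)).
Simplifying, P(k+1) = 44·11^k·k + 33·11^k + 1 = 11^(k+1)(4(k+1) - 1) + 1,
which is the closed form with N = k+1.
By induction, the statement is established for all N ≥ 1.

P(N) = 11^N(4N - 1) + 1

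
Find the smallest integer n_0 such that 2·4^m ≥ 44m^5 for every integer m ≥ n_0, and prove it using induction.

At m = 10: 2097152 < 4400000, so the inequality fails and n_0 ≥ 11. We prove 2·4^m ≥ 44m^5 for all m ≥ 11.
When m = 11: 2·4^m = 8388608 and 44m^5 = 7086244, so 8388608 ≥ 7086244.
For the inductive step, assume it holds for an arbitrary i ≥ 11, so 2·4^i ≥ 44i^5.
Then 2·4^(i + 1) = 4·(2·4^i) ≥ 4·(44i^5).
Also, for i ≥ 11 we have 4·(44i^5) ≥ 44(i+1)^5, since 4 ≥ (1 + 1/i)^5 for all i ≥ 11.
Combining, 2·4^(i + 1) ≥ 44(i+1)^5.
Hence, by induction on m, the claim holds for every m ≥ 11.
Hence the smallest such n_0 is 11.

n_0 = 11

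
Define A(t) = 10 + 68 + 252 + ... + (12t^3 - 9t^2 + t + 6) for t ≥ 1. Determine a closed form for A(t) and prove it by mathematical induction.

We claim A(t) = t(3t^3 + 3t^2 - t + 5) for all t ≥ 1.
Base step (t = 1): A(1) = 10, and the closed form gives 10. They agree.
For the inductive step, assume it holds for an arbitrary p ≥ 1, so A(p) = p(3p^3 + 3p^2 - p + 5).
Then A(p+1) = A(p) + (12p^3 + 27p^2 + 19p + 10) = (p(3p^3 + 3p^2 - p + 5)) + (12p^3 + 27p^2 + 19p + 10).
Simplifying, A(p+1) = (p + 1)(3p^3 + 12p^2 + 14p + 10) = (p+1)(3(p+1)^3 + 3(p+1)^2 - (p+1) + 5),
which is the closed form with t = p+1.
By the principle of mathematical induction, the result holds for all t ≥ 1.

A(t) = t(3t^3 + 3t^2 - t + 5)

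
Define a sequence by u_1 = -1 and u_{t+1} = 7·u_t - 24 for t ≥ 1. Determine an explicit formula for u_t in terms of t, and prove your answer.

Computing the first terms: u_1 = -1, u_2 = -31, u_3 = -241. This suggests u_t = -5·7^(t - 1) + 4.
When t = 1: the formula gives -1 = -1 = u_1.
Inductive step: suppose the statement holds for some i ≥ 1, so u_i = -5·7^(i - 1) + 4.
Then u_{i+1} = 7·u_i - 24 = 7·(-5·7^(i - 1) + 4) - 24 = -5·7^i + 4 = -5·7^((i+1) - 1) + 4,
which is the claimed formula at t = i+1.
Hence, by induction on t, the claim holds for every t ≥ 1.

u_t = -5·7^(t - 1) + 4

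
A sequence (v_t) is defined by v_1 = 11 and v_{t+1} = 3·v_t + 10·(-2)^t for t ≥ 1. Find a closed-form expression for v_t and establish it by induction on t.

v_t = (-2)^(t + 1) + 7·3^(t - 1)

Computing the first terms: v_1 = 11, v_2 = 13, v_3 = 79. This suggests v_t = (-2)^(t + 1) + 7·3^(t - 1).
Base step (t = 1): the formula gives 11 = 11 = v_1.
Inductive step: assume the claim holds for t = i, so v_i = (-2)^(i + 1) + 7·3^(i - 1).
Then v_{i+1} = 3·v_i + 10·(-2)^i = 3·((-2)^(i + 1) + 7·3^(i - 1)) + 10·(-2)^i = (-2)^(i + 2) + 7·3^i = (-2)^((i+1) + 1) + 7·3^((i+1) - 1),
which is the claimed formula at t = i+1.
By induction, the statement is established for all t ≥ 1.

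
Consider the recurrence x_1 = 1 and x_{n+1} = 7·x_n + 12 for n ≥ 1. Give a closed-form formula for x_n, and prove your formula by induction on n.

x_n = 3·7^(n - 1) - 2

Computing the first terms: x_1 = 1, x_2 = 19, x_3 = 145. This suggests x_n = 3·7^(n - 1) - 2.
Base step (n = 1): the formula gives 1 = 1 = x_1.
Inductive step: suppose the statement holds for some r ≥ 1, so x_r = 3·7^(r - 1) - 2.
Then x_{r+1} = 7·x_r + 12 = 7·(3·7^(r - 1) - 2) + 12 = 3·7^r - 2 = 3·7^((r+1) - 1) - 2,
which is the claimed formula at n = r+1.
Hence, by induction on n, the claim holds for every n ≥ 1.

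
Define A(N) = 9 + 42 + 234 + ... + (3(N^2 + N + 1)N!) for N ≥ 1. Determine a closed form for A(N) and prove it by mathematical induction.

A(N) = (3N + 3)(N + 1)! - 3

We claim A(N) = (3N + 3)(N + 1)! - 3 for all N ≥ 1.
When N = 1: A(1) = 9, and the closed form gives 9. They agree.
For the inductive step, assume it holds for an arbitrary p ≥ 1, so A(p) = (3p + 3)(p + 1)! - 3.
Then A(p+1) = A(p) + (3(p^2 + 3p + 3)(p + 1)!) = ((3p + 3)(p + 1)! - 3) + (3(p^2 + 3p + 3)(p + 1)!).
Simplifying, A(p+1) = (3(p+1) + 3)((p+1) + 1)! - 3,
which is the closed form with N = p+1.
Hence, by induction on N, the claim holds for every N ≥ 1.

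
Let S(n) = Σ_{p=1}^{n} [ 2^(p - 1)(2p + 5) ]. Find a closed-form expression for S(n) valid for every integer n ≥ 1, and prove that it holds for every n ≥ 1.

We claim S(n) = 2^n(2n + 3) - 3 for all n ≥ 1.
Base case (n = 1): S(1) = 7, and the closed form gives 7. They agree.
Inductive step: suppose the statement holds for some p ≥ 1, so S(p) = 2^p(2p + 3) - 3.
Then S(p+1) = S(p) + (2^p(2p + 7)) = (2^p(2p + 3) - 3) + (2^p(2p + 7)).
Simplifying, S(p+1) = 4·2^p·p + 10·2^p - 3 = 2^(p+1)(2(p+1) + 3) - 3,
which is the closed form with n = p+1.
This completes the induction.

S(n) = 2^n(2n + 3) - 3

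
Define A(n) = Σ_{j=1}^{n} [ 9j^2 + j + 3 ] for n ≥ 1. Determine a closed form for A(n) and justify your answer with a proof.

A(n) = n(3n^2 + 5n + 5)

We claim A(n) = n(3n^2 + 5n + 5) for all n ≥ 1.
For the base case n = 1: A(1) = 13, and the closed form gives 13. They agree.
Inductive step: suppose the statement holds for some j ≥ 1, so A(j) = j(3j^2 + 5j + 5).
Then A(j+1) = A(j) + (j + 9(j + 1)^2 + 4) = (j(3j^2 + 5j + 5)) + (j + 9(j + 1)^2 + 4).
Simplifying, A(j+1) = (j + 1)(3j^2 + 11j + 13) = (j+1)(3(j+1)^2 + 5(j+1) + 5),
which is the closed form with n = j+1.
This completes the induction.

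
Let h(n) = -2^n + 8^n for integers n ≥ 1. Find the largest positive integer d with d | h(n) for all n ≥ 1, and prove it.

Computing the first values: h(1) = 6 and h(2) = 60; gcd(6, 60) = 6, so d ≤ 6.
We prove 6 | -2^n + 8^n for all n ≥ 1 by induction on n.
Base case (n = 1): h(1) = 6 = 6·(1), so 6 | h(1).
Inductive step: suppose the statement holds for some i ≥ 1, i.e. 6 | h(i). Then
8^{i+1} − 2^{i+1} = 8·8^i − 2·2^i = 8·(8^i − 2^i) + (6)·2^i. The first term is divisible by 6 by the inductive hypothesis, and the second term (6)·2^i is divisible by 6 since 6 | 6. Hence 6 | h(i+1).
By induction, the statement is established for all n ≥ 1.
Therefore the largest such d is 6.

d = 6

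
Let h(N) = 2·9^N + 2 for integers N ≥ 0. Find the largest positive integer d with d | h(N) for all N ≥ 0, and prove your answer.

Computing the first values: h(0) = 4 and h(1) = 20; gcd(4, 20) = 4, so d ≤ 4.
We prove 4 | 2·9^N + 2 for all N ≥ 0 by induction on N.
When N = 0: h(0) = 4 = 4·(1), so 4 | h(0).
For the inductive step, assume it holds for an arbitrary p ≥ 0, i.e. 4 | h(p). Then
h(p+1) = 2·9^(p+1) + 2 = 9·(2·9^p + 2) - 16 = 9·h(p) - 16. The first term is divisible by 4 by the inductive hypothesis, and -16 is divisible by 4. Hence 4 | h(p+1).
This completes the induction.
Therefore the largest such d is 4.

d = 4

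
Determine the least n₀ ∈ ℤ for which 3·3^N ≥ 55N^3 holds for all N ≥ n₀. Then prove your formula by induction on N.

At N = 8: 19683 < 28160, so the inequality fails and n₀ ≥ 9. We prove 3·3^N ≥ 55N^3 for all N ≥ 9.
For the base case N = 9: 3·3^N = 59049 and 55N^3 = 40095, so 59049 ≥ 40095.
Suppose the result is true for N = r, so 3·3^r ≥ 55r^3.
Then 3·3^(r + 1) = 3·(3·3^r) ≥ 3·(55r^3).
Also, for r ≥ 9 we have 3·(55r^3) ≥ 55(r+1)^3, since 3 ≥ (1 + 1/r)^3 for all r ≥ 9.
Combining, 3·3^(r + 1) ≥ 55(r+1)^3.
This completes the induction.
Hence the smallest such n₀ is 9.

n₀ = 9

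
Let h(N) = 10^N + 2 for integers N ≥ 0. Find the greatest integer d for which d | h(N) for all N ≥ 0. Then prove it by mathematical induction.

Computing the first values: h(0) = 3 and h(1) = 12; gcd(3, 12) = 3, so d ≤ 3.
We prove 3 | 10^N + 2 for all N ≥ 0 by induction on N.
Base case (N = 0): h(0) = 3 = 3·(1), so 3 | h(0).
Suppose the result is true for N = m, i.e. 3 | h(m). Then
h(m+1) = 10^(m+1) + 2 = 10·(10^m + 2) - 18 = 10·h(m) - 18. The first term is divisible by 3 by the inductive hypothesis, and -18 is divisible by 3. Hence 3 | h(m+1).
By induction, the statement is established for all N ≥ 0.
Therefore the largest such d is 3.

d = 3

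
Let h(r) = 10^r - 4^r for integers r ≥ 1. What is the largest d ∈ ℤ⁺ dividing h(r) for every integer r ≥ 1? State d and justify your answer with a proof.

Computing the first values: h(1) = 6 and h(2) = 84; gcd(6, 84) = 6, so d ≤ 6.
We prove 6 | 10^r - 4^r for all r ≥ 1 by induction on r.
For the base case r = 1: h(1) = 6 = 6·(1), so 6 | h(1).
Inductive step: assume the claim holds for r = p, i.e. 6 | h(p). Then
10^{p+1} − 4^{p+1} = 10·10^p − 4·4^p = 10·(10^p − 4^p) + (6)·4^p. The first term is divisible by 6 by the inductive hypothesis, and the second term (6)·4^p is divisible by 6 since 6 | 6. Hence 6 | h(p+1).
This completes the induction.
Therefore the largest such d is 6.

d = 6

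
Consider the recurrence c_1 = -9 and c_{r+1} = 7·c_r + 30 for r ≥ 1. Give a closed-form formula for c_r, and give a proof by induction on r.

Computing the first terms: c_1 = -9, c_2 = -33, c_3 = -201. This suggests c_r = -4·7^(r - 1) - 5.
Base step (r = 1): the formula gives -9 = -9 = c_1.
For the inductive step, assume it holds for an arbitrary k ≥ 1, so c_k = -4·7^(k - 1) - 5.
Then c_{k+1} = 7·c_k + 30 = 7·(-4·7^(k - 1) - 5) + 30 = -4·7^k - 5 = -4·7^((k+1) - 1) - 5,
which is the claimed formula at r = k+1.
This completes the induction.

c_r = -4·7^(r - 1) - 5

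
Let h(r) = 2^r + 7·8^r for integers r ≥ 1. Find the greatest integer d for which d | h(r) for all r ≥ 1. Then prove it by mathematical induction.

Computing the first values: h(1) = 58 and h(2) = 452; gcd(58, 452) = 2, so d ≤ 2.
We prove 2 | 2^r + 7·8^r for all r ≥ 1 by induction on r.
Base case (r = 1): h(1) = 58 = 2·(29), so 2 | h(1).
Inductive step: assume the claim holds for r = k, i.e. 2 | h(k). Then
h(k+1) − 8·h(k) = (2^(k+1) + 7·8^(k+1)) − 8·(2^k + 7·8^k) = (1)·2^k·(2 − 8) = (-6)·2^k. Since 2 | h(k) by the inductive hypothesis, 2 | 8·h(k); and 2 | -6 since -6 = 2·-3. Therefore 2 | h(k+1).
By the principle of mathematical induction, the result holds for all r ≥ 1.
Therefore the largest such d is 2.

d = 2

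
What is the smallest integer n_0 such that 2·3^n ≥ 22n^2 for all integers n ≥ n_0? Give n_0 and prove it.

At n = 5: 486 < 550, so the inequality fails and n_0 ≥ 6. We prove 2·3^n ≥ 22n^2 for all n ≥ 6.
When n = 6: 2·3^n = 1458 and 22n^2 = 792, so 1458 ≥ 792.
Inductive step: suppose the statement holds for some i ≥ 6, so 2·3^i ≥ 22i^2.
Then 2·3^(i + 1) = 3·(2·3^i) ≥ 3·(22i^2).
Also, for i ≥ 6 we have 3·(22i^2) ≥ 22(i+1)^2, since 3 ≥ (1 + 1/i)^2 for all i ≥ 6.
Combining, 2·3^(i + 1) ≥ 22(i+1)^2.
This completes the induction.
Hence the smallest such n_0 is 6.

n_0 = 6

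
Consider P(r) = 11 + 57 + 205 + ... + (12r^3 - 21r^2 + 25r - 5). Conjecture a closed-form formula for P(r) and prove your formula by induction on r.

We claim P(r) = r(3r^3 - r^2 + 5r + 4) for all r ≥ 1.
When r = 1: P(1) = 11, and the closed form gives 11. They agree.
Inductive step: assume the claim holds for r = m, so P(m) = m(3m^3 - m^2 + 5m + 4).
Then P(m+1) = P(m) + (12m^3 + 15m^2 + 19m + 11) = (m(3m^3 - m^2 + 5m + 4)) + (12m^3 + 15m^2 + 19m + 11).
Simplifying, P(m+1) = (m + 1)(3m^3 + 8m^2 + 12m + 11) = (m+1)(3(m+1)^3 - (m+1)^2 + 5(m+1) + 4),
which is the closed form with r = m+1.
Hence, by induction on r, the claim holds for every r ≥ 1.

P(r) = r(3r^3 - r^2 + 5r + 4)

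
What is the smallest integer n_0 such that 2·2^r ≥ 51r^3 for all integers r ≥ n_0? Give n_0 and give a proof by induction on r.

n_0 = 17

At r = 16: 131072 < 208896, so the inequality fails and n_0 ≥ 17. We prove 2·2^r ≥ 51r^3 for all r ≥ 17.
When r = 17: 2·2^r = 262144 and 51r^3 = 250563, so 262144 ≥ 250563.
Inductive step: suppose the statement holds for some j ≥ 17, so 2·2^j ≥ 51j^3.
Then 2·2^(j + 1) = 2·(2·2^j) ≥ 2·(51j^3).
Also, for j ≥ 17 we have 2·(51j^3) ≥ 51(j+1)^3, since 2 ≥ (1 + 1/j)^3 for all j ≥ 17.
Combining, 2·2^(j + 1) ≥ 51(j+1)^3.
This completes the induction.
Hence the smallest such n_0 is 17.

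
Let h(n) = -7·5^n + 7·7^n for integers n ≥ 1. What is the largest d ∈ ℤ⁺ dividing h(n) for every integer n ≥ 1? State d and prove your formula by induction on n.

Computing the first values: h(1) = 14 and h(2) = 168; gcd(14, 168) = 14, so d ≤ 14.
We prove 14 | -7·5^n + 7·7^n for all n ≥ 1 by induction on n.
Base step (n = 1): h(1) = 14 = 14·(1), so 14 | h(1).
Inductive step: suppose the statement holds for some i ≥ 1, i.e. 14 | h(i). Then
h(i+1) − 7·h(i) = (-7·5^(i+1) + 7·7^(i+1)) − 7·(-7·5^i + 7·7^i) = (-7)·5^i·(5 − 7) = (14)·5^i. Since 14 | h(i) by the inductive hypothesis, 14 | 7·h(i); and 14 | 14 since 14 = 14·1. Therefore 14 | h(i+1).
Hence, by induction on n, the claim holds for every n ≥ 1.
Therefore the largest such d is 14.

d = 14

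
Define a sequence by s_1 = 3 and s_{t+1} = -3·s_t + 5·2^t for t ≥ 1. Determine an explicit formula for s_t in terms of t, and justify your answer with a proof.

s_t = (-3)^(t - 1) + 2^t

Computing the first terms: s_1 = 3, s_2 = 1, s_3 = 17. This suggests s_t = (-3)^(t - 1) + 2^t.
When t = 1: the formula gives 3 = 3 = s_1.
For the inductive step, assume it holds for an arbitrary k ≥ 1, so s_k = (-3)^(k - 1) + 2^k.
Then s_{k+1} = -3·s_k + 5·2^k = -3·((-3)^(k - 1) + 2^k) + 5·2^k = (-3)^k + 2^(k + 1) = (-3)^((k+1) - 1) + 2^(k+1),
which is the claimed formula at t = k+1.
This completes the induction.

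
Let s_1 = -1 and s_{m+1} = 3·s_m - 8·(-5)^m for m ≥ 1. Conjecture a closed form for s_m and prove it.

Computing the first terms: s_1 = -1, s_2 = 37, s_3 = -89. This suggests s_m = (-5)^m + 4·3^(m - 1).
For the base case m = 1: the formula gives -1 = -1 = s_1.
Suppose the result is true for m = k, so s_k = (-5)^k + 4·3^(k - 1).
Then s_{k+1} = 3·s_k - 8·(-5)^k = 3·((-5)^k + 4·3^(k - 1)) - 8·(-5)^k = (-5)^(k + 1) + 4·3^k = (-5)^(k+1) + 4·3^((k+1) - 1),
which is the claimed formula at m = k+1.
This completes the induction.

s_m = (-5)^m + 4·3^(m - 1)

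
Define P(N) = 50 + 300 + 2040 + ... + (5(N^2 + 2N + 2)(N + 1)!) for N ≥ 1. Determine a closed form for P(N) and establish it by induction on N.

P(N) = (5N + 5)(N + 2)! - 10

We claim P(N) = (5N + 5)(N + 2)! - 10 for all N ≥ 1.
Base step (N = 1): P(1) = 50, and the closed form gives 50. They agree.
Inductive step: suppose the statement holds for some r ≥ 1, so P(r) = (5r + 5)(r + 2)! - 10.
Then P(r+1) = P(r) + (5(r^2 + 4r + 5)(r + 2)!) = ((5r + 5)(r + 2)! - 10) + (5(r^2 + 4r + 5)(r + 2)!).
Simplifying, P(r+1) = (5(r+1) + 5)((r+1) + 2)! - 10,
which is the closed form with N = r+1.
By induction, the statement is established for all N ≥ 1.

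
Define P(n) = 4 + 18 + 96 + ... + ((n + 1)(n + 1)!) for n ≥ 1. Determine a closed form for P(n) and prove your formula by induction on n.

P(n) = (n + 2)! - 2

We claim P(n) = (n + 2)! - 2 for all n ≥ 1.
Base case (n = 1): P(1) = 4, and the closed form gives 4. They agree.
Inductive step: assume the claim holds for n = j, so P(j) = (j + 2)! - 2.
Then P(j+1) = P(j) + ((j + 2)(j + 2)!) = ((j + 2)! - 2) + ((j + 2)(j + 2)!).
Simplifying, P(j+1) = ((j+1) + 2)! - 2,
which is the closed form with n = j+1.
By the principle of mathematical induction, the result holds for all n ≥ 1.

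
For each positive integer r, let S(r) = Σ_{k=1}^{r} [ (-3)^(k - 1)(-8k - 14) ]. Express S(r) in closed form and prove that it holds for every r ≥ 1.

We claim S(r) = 2(-3)^r(r + 2) - 4 for all r ≥ 1.
When r = 1: S(1) = -22, and the closed form gives -22. They agree.
For the inductive step, assume it holds for an arbitrary k ≥ 1, so S(k) = 2(-3)^k(k + 2) - 4.
Then S(k+1) = S(k) + ((-3)^k(-8k - 22)) = (2(-3)^k(k + 2) - 4) + ((-3)^k(-8k - 22)).
Simplifying, S(k+1) = -6(-3)^k·k - 18(-3)^k - 4 = 2(-3)^(k+1)((k+1) + 2) - 4,
which is the closed form with r = k+1.
By the principle of mathematical induction, the result holds for all r ≥ 1.

S(r) = 2(-3)^r(r + 2) - 4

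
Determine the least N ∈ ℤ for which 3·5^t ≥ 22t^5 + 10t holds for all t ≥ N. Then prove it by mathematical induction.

At t = 7: 234375 < 369824, so the inequality fails and N ≥ 8. We prove 3·5^t ≥ 22t^5 + 10t for all t ≥ 8.
Base step (t = 8): 3·5^t = 1171875 and 22t^5 + 10t = 720976, so 1171875 ≥ 720976.
Inductive step: assume the claim holds for t = r, so 3·5^r ≥ 22r^5 + 10r.
Then 3·5^(r + 1) = 5·(3·5^r) ≥ 5·(22r^5 + 10r).
Also, for r ≥ 8 we have 5·(22r^5 + 10r) ≥ 22(r+1)^5 + 10(r+1), since 5·(22r^5 + 10r) − (22(r+1)^5 + 10(r+1)) = 88r^5 - 110r^4 - 220r^3 - 220r^2 - 70r - 32, which is nonnegative for all r ≥ 8.
Combining, 3·5^(r + 1) ≥ 22(r+1)^5 + 10(r+1).
By induction, the statement is established for all t ≥ 8.
Hence the smallest such N is 8.

N = 8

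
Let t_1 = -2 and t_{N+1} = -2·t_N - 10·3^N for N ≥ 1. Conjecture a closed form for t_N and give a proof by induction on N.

Computing the first terms: t_1 = -2, t_2 = -26, t_3 = -38. This suggests t_N = (-2)^(N + 1) - 2·3^N.
For the base case N = 1: the formula gives -2 = -2 = t_1.
Inductive step: suppose the statement holds for some k ≥ 1, so t_k = (-2)^(k + 1) - 2·3^k.
Then t_{k+1} = -2·t_k - 10·3^k = -2·((-2)^(k + 1) - 2·3^k) - 10·3^k = (-2)^(k + 2) - 2·3^(k + 1) = (-2)^((k+1) + 1) - 2·3^(k+1),
which is the claimed formula at N = k+1.
By the principle of mathematical induction, the result holds for all N ≥ 1.

t_N = (-2)^(N + 1) - 2·3^N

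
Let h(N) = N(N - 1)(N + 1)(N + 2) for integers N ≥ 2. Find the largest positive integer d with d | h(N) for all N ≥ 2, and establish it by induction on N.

d = 24

Computing the first values: h(2) = 24 and h(3) = 120; gcd(24, 120) = 24, so d ≤ 24.
We prove 24 | N(N - 1)(N + 1)(N + 2) for all N ≥ 2 by induction on N.
For the base case N = 2: h(2) = 24 = 24·(1), so 24 | h(2).
Inductive step: suppose the statement holds for some k ≥ 2, i.e. 24 | h(k). Then
h(k+1) − h(k) = k·(k+1)·(k+2)·(k+3) − (k-1)·k·(k+1)·(k+2) = k·(k+1)·(k+2)·[(k+3) − (k-1)] = 4·k·(k+1)·(k+2). The product of 3 consecutive integers is divisible by (3)! = 6, so h(k+1) − h(k) is divisible by 4·6 = 24. By the inductive hypothesis 24 | h(k), hence 24 | h(k+1).
By the principle of mathematical induction, the result holds for all N ≥ 2.
Therefore the largest such d is 24.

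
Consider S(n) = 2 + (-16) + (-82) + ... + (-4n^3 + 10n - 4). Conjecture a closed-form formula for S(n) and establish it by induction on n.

We claim S(n) = -n(n^3 + 2n^2 - 4n - 1) for all n ≥ 1.
When n = 1: S(1) = 2, and the closed form gives 2. They agree.
Suppose the result is true for n = k, so S(k) = k(-k^3 - 2k^2 + 4k + 1).
Then S(k+1) = S(k) + (10k - 4(k + 1)^3 + 6) = (k(-k^3 - 2k^2 + 4k + 1)) + (10k - 4(k + 1)^3 + 6).
Simplifying, S(k+1) = -(k + 1)(k^3 + 5k^2 + 3k - 2) = -(k+1)((k+1)^3 + 2(k+1)^2 - 4(k+1) - 1),
which is the closed form with n = k+1.
This completes the induction.

S(n) = -n(n^3 + 2n^2 - 4n - 1)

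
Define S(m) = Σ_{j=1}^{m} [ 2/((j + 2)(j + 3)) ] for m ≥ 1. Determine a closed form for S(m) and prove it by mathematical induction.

S(m) = 2m/(3(m + 3))

We claim S(m) = 2m/(3(m + 3)) for all m ≥ 1.
For the base case m = 1: S(1) = 1/6, and the closed form gives 1/6. They agree.
Inductive step: assume the claim holds for m = j, so S(j) = 2j/(3(j + 3)).
Then S(j+1) = S(j) + (2/((j + 3)(j + 4))) = (2j/(3(j + 3))) + (2/((j + 3)(j + 4))).
Simplifying, S(j+1) = 2(j + 1)/(3(j + 4)) = 2(j+1)/(3((j+1) + 3)),
which is the closed form with m = j+1.
By induction, the statement is established for all m ≥ 1.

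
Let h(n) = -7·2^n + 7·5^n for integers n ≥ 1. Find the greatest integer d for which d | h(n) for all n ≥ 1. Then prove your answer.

d = 21

Computing the first values: h(1) = 21 and h(2) = 147; gcd(21, 147) = 21, so d ≤ 21.
We prove 21 | -7·2^n + 7·5^n for all n ≥ 1 by induction on n.
For the base case n = 1: h(1) = 21 = 21·(1), so 21 | h(1).
For the inductive step, assume it holds for an arbitrary r ≥ 1, i.e. 21 | h(r). Then
h(r+1) − 5·h(r) = (-7·2^(r+1) + 7·5^(r+1)) − 5·(-7·2^r + 7·5^r) = (-7)·2^r·(2 − 5) = (21)·2^r. Since 21 | h(r) by the inductive hypothesis, 21 | 5·h(r); and 21 | 21 since 21 = 21·1. Therefore 21 | h(r+1).
By the principle of mathematical induction, the result holds for all n ≥ 1.
Therefore the largest such d is 21.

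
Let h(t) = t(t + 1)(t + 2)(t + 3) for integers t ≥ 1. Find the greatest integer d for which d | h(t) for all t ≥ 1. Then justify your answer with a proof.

Computing the first values: h(1) = 24 and h(2) = 120; gcd(24, 120) = 24, so d ≤ 24.
We prove 24 | t(t + 1)(t + 2)(t + 3) for all t ≥ 1 by induction on t.
Base case (t = 1): h(1) = 24 = 24·(1), so 24 | h(1).
Inductive step: suppose the statement holds for some i ≥ 1, i.e. 24 | h(i). Then
h(i+1) − h(i) = (i+1)·(i+2)·(i+3)·(i+4) − i·(i+1)·(i+2)·(i+3) = (i+1)·(i+2)·(i+3)·[(i+4) − i] = 4·(i+1)·(i+2)·(i+3). The product of 3 consecutive integers is divisible by (3)! = 6, so h(i+1) − h(i) is divisible by 4·6 = 24. By the inductive hypothesis 24 | h(i), hence 24 | h(i+1).
By induction, the statement is established for all t ≥ 1.
Therefore the largest such d is 24.

d = 24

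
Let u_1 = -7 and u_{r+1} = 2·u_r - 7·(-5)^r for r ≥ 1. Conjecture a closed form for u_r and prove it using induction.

Computing the first terms: u_1 = -7, u_2 = 21, u_3 = -133. This suggests u_r = (-5)^r - 2^r.
When r = 1: the formula gives -7 = -7 = u_1.
Suppose the result is true for r = k, so u_k = (-5)^k - 2^k.
Then u_{k+1} = 2·u_k - 7·(-5)^k = 2·((-5)^k - 2^k) - 7·(-5)^k = (-5)^(k + 1) - 2^(k + 1),
which is the claimed formula at r = k+1.
By induction, the statement is established for all r ≥ 1.

u_r = (-5)^r - 2^r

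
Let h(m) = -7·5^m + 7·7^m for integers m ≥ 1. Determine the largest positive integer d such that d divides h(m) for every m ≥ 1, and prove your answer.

Computing the first values: h(1) = 14 and h(2) = 168; gcd(14, 168) = 14, so d ≤ 14.
We prove 14 | -7·5^m + 7·7^m for all m ≥ 1 by induction on m.
For the base case m = 1: h(1) = 14 = 14·(1), so 14 | h(1).
Inductive step: assume the claim holds for m = i, i.e. 14 | h(i). Then
h(i+1) − 7·h(i) = (-7·5^(i+1) + 7·7^(i+1)) − 7·(-7·5^i + 7·7^i) = (-7)·5^i·(5 − 7) = (14)·5^i. Since 14 | h(i) by the inductive hypothesis, 14 | 7·h(i); and 14 | 14 since 14 = 14·1. Therefore 14 | h(i+1).
By induction, the statement is established for all m ≥ 1.
Therefore the largest such d is 14.

d = 14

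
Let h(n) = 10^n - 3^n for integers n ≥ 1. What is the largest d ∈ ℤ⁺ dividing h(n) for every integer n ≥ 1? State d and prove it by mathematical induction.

d = 7

Computing the first values: h(1) = 7 and h(2) = 91; gcd(7, 91) = 7, so d ≤ 7.
We prove 7 | 10^n - 3^n for all n ≥ 1 by induction on n.
Base step (n = 1): h(1) = 7 = 7·(1), so 7 | h(1).
Suppose the result is true for n = k, i.e. 7 | h(k). Then
10^{k+1} − 3^{k+1} = 10·10^k − 3·3^k = 10·(10^k − 3^k) + (7)·3^k. The first term is divisible by 7 by the inductive hypothesis, and the second term (7)·3^k is divisible by 7 since 7 | 7. Hence 7 | h(k+1).
This completes the induction.
Therefore the largest such d is 7.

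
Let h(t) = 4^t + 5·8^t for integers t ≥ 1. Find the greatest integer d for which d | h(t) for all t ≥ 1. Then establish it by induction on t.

Computing the first values: h(1) = 44 and h(2) = 336; gcd(44, 336) = 4, so d ≤ 4.
We prove 4 | 4^t + 5·8^t for all t ≥ 1 by induction on t.
Base case (t = 1): h(1) = 44 = 4·(11), so 4 | h(1).
Inductive step: assume the claim holds for t = r, i.e. 4 | h(r). Then
h(r+1) − 8·h(r) = (4^(r+1) + 5·8^(r+1)) − 8·(4^r + 5·8^r) = (1)·4^r·(4 − 8) = (-4)·4^r. Since 4 | h(r) by the inductive hypothesis, 4 | 8·h(r); and 4 | -4 since -4 = 4·-1. Therefore 4 | h(r+1).
This completes the induction.
Therefore the largest such d is 4.

d = 4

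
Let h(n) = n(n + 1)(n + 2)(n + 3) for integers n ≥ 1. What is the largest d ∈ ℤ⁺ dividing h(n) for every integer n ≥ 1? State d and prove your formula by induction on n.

d = 24

Computing the first values: h(1) = 24 and h(2) = 120; gcd(24, 120) = 24, so d ≤ 24.
We prove 24 | n(n + 1)(n + 2)(n + 3) for all n ≥ 1 by induction on n.
When n = 1: h(1) = 24 = 24·(1), so 24 | h(1).
Inductive step: assume the claim holds for n = j, i.e. 24 | h(j). Then
h(j+1) − h(j) = (j+1)·(j+2)·(j+3)·(j+4) − j·(j+1)·(j+2)·(j+3) = (j+1)·(j+2)·(j+3)·[(j+4) − j] = 4·(j+1)·(j+2)·(j+3). The product of 3 consecutive integers is divisible by (3)! = 6, so h(j+1) − h(j) is divisible by 4·6 = 24. By the inductive hypothesis 24 | h(j), hence 24 | h(j+1).
By induction, the statement is established for all n ≥ 1.
Therefore the largest such d is 24.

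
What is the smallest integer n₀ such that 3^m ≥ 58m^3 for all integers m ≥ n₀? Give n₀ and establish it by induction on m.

n₀ = 10

At m = 9: 19683 < 42282, so the inequality fails and n₀ ≥ 10. We prove 3^m ≥ 58m^3 for all m ≥ 10.
When m = 10: 3^m = 59049 and 58m^3 = 58000, so 59049 ≥ 58000.
For the inductive step, assume it holds for an arbitrary r ≥ 10, so 3^r ≥ 58r^3.
Then 3^(r + 1) = 3·(3^r) ≥ 3·(58r^3).
Also, for r ≥ 10 we have 3·(58r^3) ≥ 58(r+1)^3, since 3 ≥ (1 + 1/r)^3 for all r ≥ 10.
Combining, 3^(r + 1) ≥ 58(r+1)^3.
By the principle of mathematical induction, the result holds for all m ≥ 10.
Hence the smallest such n₀ is 10.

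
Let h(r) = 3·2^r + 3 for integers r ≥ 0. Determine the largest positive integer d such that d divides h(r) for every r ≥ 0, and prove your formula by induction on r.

Computing the first values: h(0) = 6 and h(1) = 9; gcd(6, 9) = 3, so d ≤ 3.
We prove 3 | 3·2^r + 3 for all r ≥ 0 by induction on r.
Base step (r = 0): h(0) = 6 = 3·(2), so 3 | h(0).
Inductive step: assume the claim holds for r = j, i.e. 3 | h(j). Then
h(j+1) = 3·2^(j+1) + 3 = 2·(3·2^j + 3) - 3 = 2·h(j) - 3. The first term is divisible by 3 by the inductive hypothesis, and -3 is divisible by 3. Hence 3 | h(j+1).
By induction, the statement is established for all r ≥ 0.
Therefore the largest such d is 3.

d = 3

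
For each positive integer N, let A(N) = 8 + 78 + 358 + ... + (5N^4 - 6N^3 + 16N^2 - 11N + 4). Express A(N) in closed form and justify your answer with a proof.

We claim A(N) = N(N^4 + N^3 + 4N^2 + N + 1) for all N ≥ 1.
When N = 1: A(1) = 8, and the closed form gives 8. They agree.
Inductive step: assume the claim holds for N = j, so A(j) = j(j^4 + j^3 + 4j^2 + j + 1).
Then A(j+1) = A(j) + (5j^4 + 14j^3 + 28j^2 + 23j + 8) = (j(j^4 + j^3 + 4j^2 + j + 1)) + (5j^4 + 14j^3 + 28j^2 + 23j + 8).
Simplifying, A(j+1) = (j + 1)(j^4 + 5j^3 + 13j^2 + 16j + 8) = (j+1)((j+1)^4 + (j+1)^3 + 4(j+1)^2 + (j+1) + 1),
which is the closed form with N = j+1.
By the principle of mathematical induction, the result holds for all N ≥ 1.

A(N) = N(N^4 + N^3 + 4N^2 + N + 1)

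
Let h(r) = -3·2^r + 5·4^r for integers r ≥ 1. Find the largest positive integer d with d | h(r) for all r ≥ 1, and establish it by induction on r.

Computing the first values: h(1) = 14 and h(2) = 68; gcd(14, 68) = 2, so d ≤ 2.
We prove 2 | -3·2^r + 5·4^r for all r ≥ 1 by induction on r.
Base case (r = 1): h(1) = 14 = 2·(7), so 2 | h(1).
Inductive step: suppose the statement holds for some p ≥ 1, i.e. 2 | h(p). Then
h(p+1) − 4·h(p) = (-3·2^(p+1) + 5·4^(p+1)) − 4·(-3·2^p + 5·4^p) = (-3)·2^p·(2 − 4) = (6)·2^p. Since 2 | h(p) by the inductive hypothesis, 2 | 4·h(p); and 2 | 6 since 6 = 2·3. Therefore 2 | h(p+1).
By the principle of mathematical induction, the result holds for all r ≥ 1.
Therefore the largest such d is 2.

d = 2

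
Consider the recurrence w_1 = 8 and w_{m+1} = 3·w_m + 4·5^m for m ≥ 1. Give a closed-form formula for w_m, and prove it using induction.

Computing the first terms: w_1 = 8, w_2 = 44, w_3 = 232. This suggests w_m = -2·3^(m - 1) + 2·5^m.
Base step (m = 1): the formula gives 8 = 8 = w_1.
For the inductive step, assume it holds for an arbitrary r ≥ 1, so w_r = -2·3^(r - 1) + 2·5^r.
Then w_{r+1} = 3·w_r + 4·5^r = 3·(-2·3^(r - 1) + 2·5^r) + 4·5^r = -2·3^r + 2·5^(r + 1) = -2·3^((r+1) - 1) + 2·5^(r+1),
which is the claimed formula at m = r+1.
By the principle of mathematical induction, the result holds for all m ≥ 1.

w_m = -2·3^(m - 1) + 2·5^m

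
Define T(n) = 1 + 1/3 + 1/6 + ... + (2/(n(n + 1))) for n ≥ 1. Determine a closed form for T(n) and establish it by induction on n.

T(n) = 2n/(n + 1)

We claim T(n) = 2n/(n + 1) for all n ≥ 1.
Base step (n = 1): T(1) = 1, and the closed form gives 1. They agree.
For the inductive step, assume it holds for an arbitrary p ≥ 1, so T(p) = 2p/(p + 1).
Then T(p+1) = T(p) + (2/((p + 1)(p + 2))) = (2p/(p + 1)) + (2/((p + 1)(p + 2))).
Simplifying, T(p+1) = 2(p + 1)/(p + 2) = 2(p+1)/((p+1) + 1),
which is the closed form with n = p+1.
By the principle of mathematical induction, the result holds for all n ≥ 1.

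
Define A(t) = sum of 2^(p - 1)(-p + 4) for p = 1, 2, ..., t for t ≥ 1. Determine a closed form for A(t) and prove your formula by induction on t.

A(t) = 2^t(-t + 5) - 5

We claim A(t) = 2^t(-t + 5) - 5 for all t ≥ 1.
Base step (t = 1): A(1) = 3, and the closed form gives 3. They agree.
For the inductive step, assume it holds for an arbitrary p ≥ 1, so A(p) = 2^p(-p + 5) - 5.
Then A(p+1) = A(p) + (2^p(-p + 3)) = (2^p(-p + 5) - 5) + (2^p(-p + 3)).
Simplifying, A(p+1) = -2^(p + 1)p + 2^(p + 3) - 5 = 2^(p+1)(-(p+1) + 5) - 5,
which is the closed form with t = p+1.
By induction, the statement is established for all t ≥ 1.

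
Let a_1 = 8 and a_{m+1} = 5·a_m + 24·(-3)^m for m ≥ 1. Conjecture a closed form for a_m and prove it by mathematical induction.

a_m = (-3)^(m + 1) - 5^(m - 1)

Computing the first terms: a_1 = 8, a_2 = -32, a_3 = 56. This suggests a_m = (-3)^(m + 1) - 5^(m - 1).
When m = 1: the formula gives 8 = 8 = a_1.
For the inductive step, assume it holds for an arbitrary p ≥ 1, so a_p = (-3)^(p + 1) - 5^(p - 1).
Then a_{p+1} = 5·a_p + 24·(-3)^p = 5·((-3)^(p + 1) - 5^(p - 1)) + 24·(-3)^p = (-3)^(p + 2) - 5^p = (-3)^((p+1) + 1) - 5^((p+1) - 1),
which is the claimed formula at m = p+1.
Hence, by induction on m, the claim holds for every m ≥ 1.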